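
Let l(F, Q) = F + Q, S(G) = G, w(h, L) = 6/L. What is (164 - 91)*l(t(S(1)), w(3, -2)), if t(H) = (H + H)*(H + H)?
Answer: 73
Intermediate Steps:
t(H) = 4*H**2 (t(H) = (2*H)*(2*H) = 4*H**2)
(164 - 91)*l(t(S(1)), w(3, -2)) = (164 - 91)*(4*1**2 + 6/(-2)) = 73*(4*1 + 6*(-1/2)) = 73*(4 - 3) = 73*1 = 73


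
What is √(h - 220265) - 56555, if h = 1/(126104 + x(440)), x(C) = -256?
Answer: -56555 + I*√872123799579178/62924 ≈ -56555.0 + 469.32*I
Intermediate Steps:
h = 1/125848 (h = 1/(126104 - 256) = 1/125848 ≈ 7.9461e-6)
√(h - 220265) - 56555 = √(1/125848 - 220265) - 56555 = √(-27719909719/125848) - 56555 = I*√872123799579178/62924 - 56555 = -56555 + I*√872123799579178/62924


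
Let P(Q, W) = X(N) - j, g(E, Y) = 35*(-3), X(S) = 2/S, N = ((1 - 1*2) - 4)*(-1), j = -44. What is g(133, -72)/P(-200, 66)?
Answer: -175/74 ≈ -2.3649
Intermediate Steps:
N = 5 (N = ((1 - 2) - 4)*(-1) = (-1 - 4)*(-1) = -5*(-1) = 5)
g(E, Y) = -105
P(Q, W) = 222/5 (P(Q, W) = 2/5 - 1*(-44) = 2*(⅕) + 44 = ⅖ + 44 = 222/5)
g(133, -72)/P(-200, 66) = -105/222/5 = -105*5/222 = -175/74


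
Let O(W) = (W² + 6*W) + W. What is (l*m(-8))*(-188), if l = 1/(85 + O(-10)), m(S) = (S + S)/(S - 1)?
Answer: -3008/1035 ≈ -2.9063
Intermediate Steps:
O(W) = W² + 7*W
m(S) = 2*S/(-1 + S) (m(S) = (2*S)/(-1 + S) = 2*S/(-1 + S))
l = 1/115 (l = 1/(85 - 10*(7 - 10)) = 1/(85 - 10*(-3)) = 1/(85 + 30) = 1/115 ≈ 0.0086956)
(l*m(-8))*(-188) = ((2*(-8)/(-1 - 8))/115)*(-188) = ((2*(-8)/(-9))/115)*(-188) = ((2*(-8)*(-⅑))/115)*(-188) = ((1/115)*(16/9))*(-188) = (16/1035)*(-188) = -3008/1035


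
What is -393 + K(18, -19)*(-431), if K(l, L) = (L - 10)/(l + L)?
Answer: -12892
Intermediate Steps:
K(l, L) = (-10 + L)/(L + l)
-393 + K(18, -19)*(-431) = -393 + ((-10 - 19)/(-19 + 18))*(-431) = -393 + (-29/(-1))*(-431) = -393 - 1*(-29)*(-431) = -393 + 29*(-431) = -393 - 12499 = -12892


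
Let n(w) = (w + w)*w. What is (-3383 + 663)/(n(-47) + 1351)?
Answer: -2720/5769 ≈ -0.47149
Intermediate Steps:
n(w) = 2*w² (n(w) = (2*w)*w = 2*w²)
(-3383 + 663)/(n(-47) + 1351) = (-3383 + 663)/(2*(-47)² + 1351) = -2720/(2*2209 + 1351) = -2720/(4418 + 1351) = -2720/5769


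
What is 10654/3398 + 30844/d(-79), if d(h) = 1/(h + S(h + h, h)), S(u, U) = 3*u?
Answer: -28979382341/1699 ≈ -1.7057e+7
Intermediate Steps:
d(h) = 1/(7*h) (d(h) = 1/(h + 3*(h + h)) = 1/(h + 3*(2*h)) = 1/(h + 6*h) = 1/(7*h))
10654/3398 + 30844/d(-79) = 10654/3398 + 30844/(((⅐)/(-79))) = 10654*(1/3398) + 30844/(((⅐)*(-1/79))) = 5327/1699 + 30844/(-1/553) = 5327/1699 + 30844*(-553) = 5327/1699 - 17056732 = -28979382341/1699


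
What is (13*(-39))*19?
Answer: -9633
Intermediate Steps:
(13*(-39))*19 = -507*19 = -9633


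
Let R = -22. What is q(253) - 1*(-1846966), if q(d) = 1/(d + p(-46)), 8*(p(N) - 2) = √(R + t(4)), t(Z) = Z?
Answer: 1281061161218/693603 - 4*I*√2/693603 ≈ 1.847e+6 - 8.1558e-6*I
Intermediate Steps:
p(N) = 2 + 3*I*√2/8 (p(N) = 2 + √(-22 + 4)/8 = 2 + √(-18)/8 = 2 + (3*I*√2)/8 = 2 + 3*I*√2/8)
q(d) = 1/(2 + d + 3*I*√2/8) (q(d) = 1/(d + (2 + 3*I*√2/8)) = 1/(2 + d + 3*I*√2/8))
q(253) - 1*(-1846966) = 8/(16 + 8*253 + 3*I*√2) - 1*(-1846966) = 8/(16 + 2024 + 3*I*√2) + 1846966 = 8/(2040 + 3*I*√2) + 1846966 = 1846966 + 8/(2040 + 3*I*√2)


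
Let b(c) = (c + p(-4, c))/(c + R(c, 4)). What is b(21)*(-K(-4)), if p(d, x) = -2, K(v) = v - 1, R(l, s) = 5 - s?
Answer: 95/22 ≈ 4.3182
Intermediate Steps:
K(v) = -1 + v
b(c) = (-2 + c)/(1 + c) (b(c) = (c - 2)/(c + (5 - 1*4)) = (-2 + c)/(c + (5 - 4)) = (-2 + c)/(c + 1) = (-2 + c)/(1 + c))
b(21)*(-K(-4)) = ((-2 + 21)/(1 + 21))*(-(-1 - 4)) = (19/22)*(-1*(-5)) = ((1/22)*19)*5 = (19/22)*5 = 95/22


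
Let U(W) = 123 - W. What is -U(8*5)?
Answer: -83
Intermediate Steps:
-U(8*5) = -(123 - 8*5) = -(123 - 1*40) = -(123 - 40) = -1*83 = -83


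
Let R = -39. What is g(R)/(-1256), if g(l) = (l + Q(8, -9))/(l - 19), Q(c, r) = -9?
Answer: -3/4553 ≈ -0.00065891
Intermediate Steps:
g(l) = (-9 + l)/(-19 + l) (g(l) = (l - 9)/(l - 19) = (-9 + l)/(-19 + l))
g(R)/(-1256) = ((-9 - 39)/(-19 - 39))/(-1256) = (-48/(-58))*(-1/1256) = -1/58*(-48)*(-1/1256) = (24/29)*(-1/1256) = -3/4553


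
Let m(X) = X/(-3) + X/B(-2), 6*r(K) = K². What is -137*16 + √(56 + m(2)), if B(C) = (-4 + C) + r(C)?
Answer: -2192 + √7914/12 ≈ -2184.6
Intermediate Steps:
r(K) = K²/6
B(C) = -4 + C + C²/6 (B(C) = (-4 + C) + C²/6 = -4 + C + C²/6)
m(X) = -25*X/48 (m(X) = X/(-3) + X/(-4 - 2 + (⅙)*(-2)²) = X*(-⅓) + X/(-4 - 2 + (⅙)*4) = -X/3 + X/(-4 - 2 + ⅔) = -X/3 + X/(-16/3) = -X/3 + X*(-3/16) = -X/3 - 3*X/16 = -25*X/48)
-137*16 + √(56 + m(2)) = -137*16 + √(56 - 25/48*2) = -2192 + √(56 - 25/24) = -2192 + √(1319/24) = -2192 + √7914/12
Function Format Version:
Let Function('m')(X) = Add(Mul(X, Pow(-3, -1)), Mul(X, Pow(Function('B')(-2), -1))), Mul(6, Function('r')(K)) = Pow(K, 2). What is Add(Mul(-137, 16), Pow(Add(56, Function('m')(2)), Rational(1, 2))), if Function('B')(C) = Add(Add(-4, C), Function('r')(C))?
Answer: Add(-2192, Mul(Rational(1, 12), Pow(7914, Rational(1, 2)))) ≈ -2184.6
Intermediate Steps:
Function('r')(K) = Mul(Rational(1, 6), Pow(K, 2))
Function('B')(C) = Add(-4, C, Mul(Rational(1, 6), Pow(C, 2))) (Function('B')(C) = Add(Add(-4, C), Mul(Rational(1, 6), Pow(C, 2))) = Add(-4, C, Mul(Rational(1, 6), Pow(C, 2))))
Function('m')(X) = Mul(Rational(-25, 48), X) (Function('m')(X) = Add(Mul(X, Pow(-3, -1)), Mul(X, Pow(Add(-4, -2, Mul(Rational(1, 6), Pow(-2, 2))), -1))) = Add(Mul(X, Rational(-1, 3)), Mul(X, Pow(Add(-4, -2, Mul(Rational(1, 6), 4)), -1))) = Add(Mul(Rational(-1, 3), X), Mul(X, Pow(Add(-4, -2, Rational(2, 3)), -1))) = Add(Mul(Rational(-1, 3), X), Mul(X, Pow(Rational(-16, 3), -1))) = Add(Mul(Rational(-1, 3), X), Mul(X, Rational(-3, 16))) = Add(Mul(Rational(-1, 3), X), Mul(Rational(-3, 16), X)) = Mul(Rational(-25, 48), X))
Add(Mul(-137, 16), Pow(Add(56, Function('m')(2)), Rational(1, 2))) = Add(Mul(-137, 16), Pow(Add(56, Mul(Rational(-25, 48), 2)), Rational(1, 2))) = Add(-2192, Pow(Add(56, Rational(-25, 24)), Rational(1, 2))) = Add(-2192, Pow(Rational(1319, 24), Rational(1, 2))) = Add(-2192, Mul(Rational(1, 12), Pow(7914, Rational(1, 2))))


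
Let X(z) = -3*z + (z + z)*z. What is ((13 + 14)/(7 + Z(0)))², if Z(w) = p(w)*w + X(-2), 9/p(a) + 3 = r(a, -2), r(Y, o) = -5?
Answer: 81/49 ≈ 1.6531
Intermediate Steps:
p(a) = -9/8 (p(a) = 9/(-3 - 5) = 9/(-8) = 9*(-⅛) = -9/8)
X(z) = -3*z + 2*z² (X(z) = -3*z + (2*z)*z = -3*z + 2*z²)
Z(w) = 14 - 9*w/8 (Z(w) = -9*w/8 - 2*(-3 + 2*(-2)) = -9*w/8 - 2*(-3 - 4) = -9*w/8 - 2*(-7) = -9*w/8 + 14 = 14 - 9*w/8)
((13 + 14)/(7 + Z(0)))² = ((13 + 14)/(7 + (14 - 9/8*0)))² = (27/(7 + (14 + 0)))² = (27/(7 + 14))² = (27/21)² = (27*(1/21))² = (9/7)² = 81/49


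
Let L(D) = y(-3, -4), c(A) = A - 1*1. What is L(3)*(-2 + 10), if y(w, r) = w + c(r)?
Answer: -64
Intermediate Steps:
c(A) = -1 + A (c(A) = A - 1 = -1 + A)
y(w, r) = -1 + r + w (y(w, r) = w + (-1 + r) = -1 + r + w)
L(D) = -8 (L(D) = -1 - 4 - 3 = -8)
L(3)*(-2 + 10) = -8*(-2 + 10) = -8*8 = -64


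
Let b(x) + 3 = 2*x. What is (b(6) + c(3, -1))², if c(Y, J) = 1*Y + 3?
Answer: 225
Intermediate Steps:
c(Y, J) = 3 + Y (c(Y, J) = Y + 3 = 3 + Y)
b(x) = -3 + 2*x
(b(6) + c(3, -1))² = ((-3 + 2*6) + (3 + 3))² = ((-3 + 12) + 6)² = (9 + 6)² = 15² = 225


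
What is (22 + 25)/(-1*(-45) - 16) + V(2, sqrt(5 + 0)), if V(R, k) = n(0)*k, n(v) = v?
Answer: 47/29 ≈ 1.6207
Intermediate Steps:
V(R, k) = 0 (V(R, k) = 0*k = 0)
(22 + 25)/(-1*(-45) - 16) + V(2, sqrt(5 + 0)) = (22 + 25)/(-1*(-45) - 16) + 0 = 47/(45 - 16) + 0 = 47/29 + 0 = 47/29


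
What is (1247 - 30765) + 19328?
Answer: -10190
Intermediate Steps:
(1247 - 30765) + 19328 = -29518 + 19328 = -10190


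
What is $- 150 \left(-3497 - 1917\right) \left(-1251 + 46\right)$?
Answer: $-978580500$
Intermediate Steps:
$- 150 \left(-3497 - 1917\right) \left(-1251 + 46\right) = - 150 \left(\left(-5414\right) \left(-1205\right)\right) = \left(-150\right) 6523870 = -978580500$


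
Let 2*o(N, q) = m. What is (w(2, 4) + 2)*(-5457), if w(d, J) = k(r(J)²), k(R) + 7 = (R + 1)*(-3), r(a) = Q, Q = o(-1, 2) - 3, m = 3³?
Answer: 7394235/4 ≈ 1.8486e+6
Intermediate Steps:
m = 27
o(N, q) = 27/2 (o(N, q) = (½)*27 = 27/2)
Q = 21/2 (Q = 27/2 - 3 = 21/2 ≈ 10.500)
r(a) = 21/2
k(R) = -10 - 3*R (k(R) = -7 + (R + 1)*(-3) = -7 + (1 + R)*(-3) = -7 + (-3 - 3*R) = -10 - 3*R)
w(d, J) = -1363/4 (w(d, J) = -10 - 3*(21/2)² = -10 - 3*441/4 = -10 - 1323/4 = -1363/4)
(w(2, 4) + 2)*(-5457) = (-1363/4 + 2)*(-5457) = -1355/4*(-5457) = 7394235/4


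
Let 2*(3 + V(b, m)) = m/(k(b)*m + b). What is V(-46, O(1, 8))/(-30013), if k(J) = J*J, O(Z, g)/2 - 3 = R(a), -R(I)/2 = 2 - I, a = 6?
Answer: 139507/1395784578 ≈ 9.9949e-5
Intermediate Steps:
R(I) = -4 + 2*I (R(I) = -2*(2 - I) = -4 + 2*I)
O(Z, g) = 22 (O(Z, g) = 6 + 2*(-4 + 2*6) = 6 + 2*(-4 + 12) = 6 + 2*8 = 6 + 16 = 22)
k(J) = J**2
V(b, m) = -3 + m/(2*(b + m*b**2)) (V(b, m) = -3 + (m/(b**2*m + b))/2 = -3 + (m/(m*b**2 + b))/2 = -3 + (m/(b + m*b**2))/2 = -3 + m/(2*(b + m*b**2)))
V(-46, O(1, 8))/(-30013) = ((1/2)*(22 - 6*(-46) - 6*22*(-46)**2)/(-46*(1 - 46*22)))/(-30013) = ((1/2)*(-1/46)*(22 + 276 - 6*22*2116)/(1 - 1012))*(-1/30013) = ((1/2)*(-1/46)*(22 + 276 - 279312)/(-1011))*(-1/30013) = ((1/2)*(-1/46)*(-1/1011)*(-279014))*(-1/30013) = -139507/46506*(-1/30013) = 139507/1395784578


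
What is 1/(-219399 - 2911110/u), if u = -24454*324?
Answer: -1320516/289719404699 ≈ -4.5579e-6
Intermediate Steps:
u = -7923096
1/(-219399 - 2911110/u) = 1/(-219399 - 2911110/(-7923096)) = 1/(-219399 - 2911110*(-1/7923096)) = 1/(-219399 + 485185/1320516) = 1/(-289719404699/1320516) = -1320516/289719404699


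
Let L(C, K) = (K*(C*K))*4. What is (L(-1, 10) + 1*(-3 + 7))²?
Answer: 156816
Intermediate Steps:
L(C, K) = 4*C*K² (L(C, K) = (C*K²)*4 = 4*C*K²)
(L(-1, 10) + 1*(-3 + 7))² = (4*(-1)*10² + 1*(-3 + 7))² = (4*(-1)*100 + 1*4)² = (-400 + 4)² = (-396)² = 156816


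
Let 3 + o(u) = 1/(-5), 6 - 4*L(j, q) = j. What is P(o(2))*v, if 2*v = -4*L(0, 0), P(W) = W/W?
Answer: -3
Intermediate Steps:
L(j, q) = 3/2 - j/4
o(u) = -16/5 (o(u) = -3 + 1/(-5) = -3 - ⅕ = -16/5)
P(W) = 1
v = -3 (v = (-4*(3/2 - ¼*0))/2 = (-4*(3/2 + 0))/2 = (-4*3/2)/2 = (½)*(-6) = -3)
P(o(2))*v = 1*(-3) = -3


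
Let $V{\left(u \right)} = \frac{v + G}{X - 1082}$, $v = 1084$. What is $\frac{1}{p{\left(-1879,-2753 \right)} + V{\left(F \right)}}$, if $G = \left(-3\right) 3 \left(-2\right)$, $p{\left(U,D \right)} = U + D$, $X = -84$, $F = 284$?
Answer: $- \frac{583}{2701007} \approx -0.00021585$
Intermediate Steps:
$p{\left(U,D \right)} = D + U$
$G = 18$ ($G = \left(-9\right) \left(-2\right) = 18$)
$V{\left(u \right)} = - \frac{551}{583}$ ($V{\left(u \right)} = \frac{1084 + 18}{-84 - 1082} = \frac{1102}{-1166} = 1102 \left(- \frac{1}{1166}\right) = - \frac{551}{583}$)
$\frac{1}{p{\left(-1879,-2753 \right)} + V{\left(F \right)}} = \frac{1}{\left(-2753 - 1879\right) - \frac{551}{583}} = \frac{1}{-4632 - \frac{551}{583}} = \frac{1}{- \frac{2701007}{583}} = - \frac{583}{2701007}$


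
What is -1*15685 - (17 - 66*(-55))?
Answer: -19332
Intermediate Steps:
-1*15685 - (17 - 66*(-55)) = -15685 - (17 + 3630) = -15685 - 1*3647 = -15685 - 3647 = -19332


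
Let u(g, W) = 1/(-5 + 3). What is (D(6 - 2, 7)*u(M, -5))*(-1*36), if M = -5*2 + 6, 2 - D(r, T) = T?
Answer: -90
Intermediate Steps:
D(r, T) = 2 - T
M = -4 (M = -10 + 6 = -4)
u(g, W) = -½ (u(g, W) = 1/(-2) = -½)
(D(6 - 2, 7)*u(M, -5))*(-1*36) = ((2 - 1*7)*(-½))*(-1*36) = ((2 - 7)*(-½))*(-36) = -5*(-½)*(-36) = (5/2)*(-36) = -90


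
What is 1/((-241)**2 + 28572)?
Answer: 1/86653 ≈ 1.1540e-5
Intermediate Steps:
1/((-241)**2 + 28572) = 1/(58081 + 28572) = 1/86653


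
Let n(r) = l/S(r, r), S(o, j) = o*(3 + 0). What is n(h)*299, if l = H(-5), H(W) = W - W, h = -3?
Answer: 0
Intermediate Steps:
H(W) = 0
S(o, j) = 3*o (S(o, j) = o*3 = 3*o)
l = 0
n(r) = 0 (n(r) = 0/((3*r)) = 0*(1/(3*r)) = 0)
n(h)*299 = 0*299 = 0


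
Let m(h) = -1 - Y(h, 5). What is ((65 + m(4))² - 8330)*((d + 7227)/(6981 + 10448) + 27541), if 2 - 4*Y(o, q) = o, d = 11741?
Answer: -8006437999703/69716 ≈ -1.1484e+8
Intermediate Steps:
Y(o, q) = ½ - o/4
m(h) = -3/2 + h/4 (m(h) = -1 - (½ - h/4) = -1 + (-½ + h/4) = -3/2 + h/4)
((65 + m(4))² - 8330)*((d + 7227)/(6981 + 10448) + 27541) = ((65 + (-3/2 + (¼)*4))² - 8330)*((11741 + 7227)/(6981 + 10448) + 27541) = ((65 + (-3/2 + 1))² - 8330)*(18968/17429 + 27541) = ((65 - ½)² - 8330)*(18968*(1/17429) + 27541) = ((129/2)² - 8330)*(18968/17429 + 27541) = (16641/4 - 8330)*(480031057/17429) = -16679/4*480031057/17429 = -8006437999703/69716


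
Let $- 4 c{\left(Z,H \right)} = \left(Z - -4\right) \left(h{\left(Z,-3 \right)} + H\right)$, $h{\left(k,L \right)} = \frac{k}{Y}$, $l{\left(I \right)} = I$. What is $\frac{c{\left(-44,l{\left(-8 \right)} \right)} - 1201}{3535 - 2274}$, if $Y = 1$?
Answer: $- \frac{1721}{1261} \approx -1.3648$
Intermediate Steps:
$h{\left(k,L \right)} = k$ ($h{\left(k,L \right)} = \frac{k}{1} = k 1 = k$)
$c{\left(Z,H \right)} = - \frac{\left(4 + Z\right) \left(H + Z\right)}{4}$ ($c{\left(Z,H \right)} = - \frac{\left(Z - -4\right) \left(Z + H\right)}{4} = - \frac{\left(Z + 4\right) \left(H + Z\right)}{4} = - \frac{\left(4 + Z\right) \left(H + Z\right)}{4}$)
$\frac{c{\left(-44,l{\left(-8 \right)} \right)} - 1201}{3535 - 2274} = \frac{\left(\left(-1\right) \left(-8\right) - -44 - \frac{\left(-44\right)^{2}}{4} - \left(-2\right) \left(-44\right)\right) - 1201}{3535 - 2274} = \frac{\left(8 + 44 - 484 - 88\right) - 1201}{1261} = \left(\left(8 + 44 - 484 - 88\right) - 1201\right) \frac{1}{1261} = \left(-520 - 1201\right) \frac{1}{1261} = \left(-1721\right) \frac{1}{1261} = - \frac{1721}{1261}$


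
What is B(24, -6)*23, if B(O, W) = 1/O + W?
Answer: -3289/24 ≈ -137.04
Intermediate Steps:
B(O, W) = W + 1/O
B(24, -6)*23 = (-6 + 1/24)*23 = -143/24*23 = -3289/24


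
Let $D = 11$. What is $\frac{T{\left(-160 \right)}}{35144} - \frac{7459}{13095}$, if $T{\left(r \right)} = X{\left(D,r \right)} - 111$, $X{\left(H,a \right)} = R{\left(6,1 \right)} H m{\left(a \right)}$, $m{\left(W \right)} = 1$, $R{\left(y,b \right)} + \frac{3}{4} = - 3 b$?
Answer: $- \frac{1056531239}{1840842720} \approx -0.57394$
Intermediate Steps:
$R{\left(y,b \right)} = - \frac{3}{4} - 3 b$
$X{\left(H,a \right)} = - \frac{15 H}{4}$ ($X{\left(H,a \right)} = \left(- \frac{3}{4} - 3\right) H 1 = - \frac{15 H}{4} \cdot 1 = - \frac{15 H}{4}$)
$T{\left(r \right)} = - \frac{609}{4}$ ($T{\left(r \right)} = \left(- \frac{15}{4}\right) 11 - 111 = - \frac{165}{4} - 111 = - \frac{609}{4}$)
$\frac{T{\left(-160 \right)}}{35144} - \frac{7459}{13095} = - \frac{609}{4 \cdot 35144} - \frac{7459}{13095} = \left(- \frac{609}{4}\right) \frac{1}{35144} - \frac{7459}{13095} = - \frac{609}{140576} - \frac{7459}{13095} = - \frac{1056531239}{1840842720}$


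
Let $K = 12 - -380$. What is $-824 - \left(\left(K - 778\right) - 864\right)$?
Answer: $426$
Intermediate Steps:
$K = 392$ ($K = 12 + 380 = 392$)
$-824 - \left(\left(K - 778\right) - 864\right) = -824 - \left(\left(392 - 778\right) - 864\right) = -824 - \left(-386 - 864\right) = -824 - -1250 = -824 + 1250 = 426$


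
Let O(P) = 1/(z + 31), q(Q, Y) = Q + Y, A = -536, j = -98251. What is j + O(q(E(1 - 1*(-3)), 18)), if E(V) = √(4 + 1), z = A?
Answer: -49616756/505 ≈ -98251.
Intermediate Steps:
z = -536
E(V) = √5
O(P) = -1/505 (O(P) = 1/(-536 + 31) = 1/(-505) = -1/505)
j + O(q(E(1 - 1*(-3)), 18)) = -98251 - 1/505 = -49616756/505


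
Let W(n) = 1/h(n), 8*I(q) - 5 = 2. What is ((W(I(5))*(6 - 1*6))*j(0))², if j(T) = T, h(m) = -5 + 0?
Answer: 0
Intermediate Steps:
h(m) = -5
I(q) = 7/8 (I(q) = 5/8 + (⅛)*2 = 5/8 + ¼ = 7/8)
W(n) = -⅕ (W(n) = 1/(-5) = -⅕)
((W(I(5))*(6 - 1*6))*j(0))² = (-(6 - 1*6)/5*0)² = (-(6 - 6)/5*0)² = (-⅕*0*0)² = (0*0)² = 0² = 0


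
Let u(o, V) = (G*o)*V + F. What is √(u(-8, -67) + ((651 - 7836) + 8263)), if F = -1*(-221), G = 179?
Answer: √97243 ≈ 311.84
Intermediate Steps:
F = 221
u(o, V) = 221 + 179*V*o (u(o, V) = (179*o)*V + 221 = 179*V*o + 221 = 221 + 179*V*o)
√(u(-8, -67) + ((651 - 7836) + 8263)) = √((221 + 179*(-67)*(-8)) + ((651 - 7836) + 8263)) = √((221 + 95944) + (-7185 + 8263)) = √(96165 + 1078) = √97243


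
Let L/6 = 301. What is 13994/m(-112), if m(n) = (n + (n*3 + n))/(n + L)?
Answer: -846637/20 ≈ -42332.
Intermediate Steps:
L = 1806 (L = 6*301 = 1806)
m(n) = 5*n/(1806 + n) (m(n) = (n + (n*3 + n))/(n + 1806) = (n + (3*n + n))/(1806 + n) = (n + 4*n)/(1806 + n) = (5*n)/(1806 + n) = 5*n/(1806 + n))
13994/m(-112) = 13994/((5*(-112)/(1806 - 112))) = 13994/((5*(-112)/1694)) = 13994/((5*(-112)*(1/1694))) = 13994/(-40/121) = 13994*(-121/40) = -846637/20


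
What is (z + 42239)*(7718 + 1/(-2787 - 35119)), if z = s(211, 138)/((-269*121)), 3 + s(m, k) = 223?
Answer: 36565477950484767/112163854 ≈ 3.2600e+8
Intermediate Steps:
s(m, k) = 220 (s(m, k) = -3 + 223 = 220)
z = -20/2959 (z = 220/((-269*121)) = 220/(-32549) = 220*(-1/32549) = -20/2959 ≈ -0.0067590)
(z + 42239)*(7718 + 1/(-2787 - 35119)) = (-20/2959 + 42239)*(7718 + 1/(-2787 - 35119)) = 124985181*(7718 + 1/(-37906))/2959 = 124985181*(7718 - 1/37906)/2959 = (124985181/2959)*(292558507/37906) = 36565477950484767/112163854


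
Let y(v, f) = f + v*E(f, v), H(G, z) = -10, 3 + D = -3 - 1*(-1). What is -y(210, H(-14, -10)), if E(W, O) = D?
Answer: 1060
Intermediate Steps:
D = -5 (D = -3 + (-3 - 1*(-1)) = -3 + (-3 + 1) = -3 - 2 = -5)
E(W, O) = -5
y(v, f) = f - 5*v (y(v, f) = f + v*(-5) = f - 5*v)
-y(210, H(-14, -10)) = -(-10 - 5*210) = -(-10 - 1050) = -1*(-1060) = 1060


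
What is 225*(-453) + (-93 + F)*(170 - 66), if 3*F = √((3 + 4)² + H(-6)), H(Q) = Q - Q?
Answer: -334063/3 ≈ -1.1135e+5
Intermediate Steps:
H(Q) = 0
F = 7/3 (F = √((3 + 4)² + 0)/3 = √(7² + 0)/3 = √(49 + 0)/3 = √49/3 = (⅓)*7 = 7/3 ≈ 2.3333)
225*(-453) + (-93 + F)*(170 - 66) = 225*(-453) + (-93 + 7/3)*(170 - 66) = -101925 - 272/3*104 = -101925 - 28288/3 = -334063/3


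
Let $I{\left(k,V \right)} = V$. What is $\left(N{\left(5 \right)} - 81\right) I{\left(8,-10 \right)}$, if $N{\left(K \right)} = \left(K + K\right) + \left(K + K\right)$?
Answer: $610$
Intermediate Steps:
$N{\left(K \right)} = 4 K$ ($N{\left(K \right)} = 2 K + 2 K = 4 K$)
$\left(N{\left(5 \right)} - 81\right) I{\left(8,-10 \right)} = \left(4 \cdot 5 - 81\right) \left(-10\right) = \left(20 - 81\right) \left(-10\right) = \left(-61\right) \left(-10\right) = 610$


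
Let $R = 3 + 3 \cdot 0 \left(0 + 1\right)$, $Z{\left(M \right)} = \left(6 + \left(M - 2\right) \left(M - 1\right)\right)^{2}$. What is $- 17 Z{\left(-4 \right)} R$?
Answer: $-66096$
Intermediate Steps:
$Z{\left(M \right)} = \left(6 + \left(-1 + M\right) \left(-2 + M\right)\right)^{2}$ ($Z{\left(M \right)} = \left(6 + \left(-2 + M\right) \left(-1 + M\right)\right)^{2} = \left(6 + \left(-1 + M\right) \left(-2 + M\right)\right)^{2}$)
$R = 3$ ($R = 3 + 3 \cdot 0 \cdot 1 = 3 + 3 \cdot 0 = 3 + 0 = 3$)
$- 17 Z{\left(-4 \right)} R = - 17 \left(8 + \left(-4\right)^{2} - -12\right)^{2} \cdot 3 = - 17 \left(8 + 16 + 12\right)^{2} \cdot 3 = - 17 \cdot 36^{2} \cdot 3 = \left(-17\right) 1296 \cdot 3 = \left(-22032\right) 3 = -66096$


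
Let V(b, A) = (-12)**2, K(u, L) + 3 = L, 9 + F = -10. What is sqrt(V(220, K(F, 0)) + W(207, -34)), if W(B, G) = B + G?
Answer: sqrt(317) ≈ 17.805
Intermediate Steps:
F = -19 (F = -9 - 10 = -19)
K(u, L) = -3 + L
V(b, A) = 144
sqrt(V(220, K(F, 0)) + W(207, -34)) = sqrt(144 + (207 - 34)) = sqrt(144 + 173) = sqrt(317)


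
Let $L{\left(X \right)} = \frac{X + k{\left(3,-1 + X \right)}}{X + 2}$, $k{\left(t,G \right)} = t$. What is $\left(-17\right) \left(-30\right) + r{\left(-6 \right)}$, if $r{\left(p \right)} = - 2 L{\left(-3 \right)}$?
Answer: $510$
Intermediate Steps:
$L{\left(X \right)} = \frac{3 + X}{2 + X}$ ($L{\left(X \right)} = \frac{X + 3}{X + 2} = \frac{3 + X}{2 + X}$)
$r{\left(p \right)} = 0$ ($r{\left(p \right)} = - 2 \frac{3 - 3}{2 - 3} = - 2 \frac{1}{-1} \cdot 0 = - 2 \left(\left(-1\right) 0\right) = \left(-2\right) 0 = 0$)
$\left(-17\right) \left(-30\right) + r{\left(-6 \right)} = \left(-17\right) \left(-30\right) + 0 = 510 + 0 = 510$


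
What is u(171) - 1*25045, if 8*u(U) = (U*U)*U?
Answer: 4799851/8 ≈ 5.9998e+5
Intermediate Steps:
u(U) = U³/8 (u(U) = ((U*U)*U)/8 = (U²*U)/8 = U³/8)
u(171) - 1*25045 = (⅛)*171³ - 1*25045 = (⅛)*5000211 - 25045 = 5000211/8 - 25045 = 4799851/8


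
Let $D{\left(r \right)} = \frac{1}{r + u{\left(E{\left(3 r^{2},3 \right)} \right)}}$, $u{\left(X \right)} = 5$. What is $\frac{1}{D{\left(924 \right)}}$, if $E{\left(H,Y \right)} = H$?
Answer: $929$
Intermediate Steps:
$D{\left(r \right)} = \frac{1}{5 + r}$ ($D{\left(r \right)} = \frac{1}{r + 5} = \frac{1}{5 + r}$)
$\frac{1}{D{\left(924 \right)}} = \frac{1}{\frac{1}{5 + 924}} = \frac{1}{\frac{1}{929}} = 929$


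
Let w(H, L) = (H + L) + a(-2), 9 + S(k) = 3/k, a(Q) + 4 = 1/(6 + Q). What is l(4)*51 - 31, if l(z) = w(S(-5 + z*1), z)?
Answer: -2521/4 ≈ -630.25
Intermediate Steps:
a(Q) = -4 + 1/(6 + Q)
S(k) = -9 + 3/k
w(H, L) = -15/4 + H + L (w(H, L) = (H + L) + (-23 - 4*(-2))/(6 - 2) = (H + L) + (-23 + 8)/4 = (H + L) + (1/4)*(-15) = (H + L) - 15/4 = -15/4 + H + L)
l(z) = -51/4 + z + 3/(-5 + z) (l(z) = -15/4 + (-9 + 3/(-5 + z*1)) + z = -15/4 + (-9 + 3/(-5 + z)) + z = -51/4 + z + 3/(-5 + z))
l(4)*51 - 31 = ((12 + (-51 + 4*4)*(-5 + 4))/(4*(-5 + 4)))*51 - 31 = ((1/4)*(12 + (-51 + 16)*(-1))/(-1))*51 - 31 = ((1/4)*(-1)*(12 - 35*(-1)))*51 - 31 = ((1/4)*(-1)*(12 + 35))*51 - 31 = ((1/4)*(-1)*47)*51 - 31 = -47/4*51 - 31 = -2397/4 - 31 = -2521/4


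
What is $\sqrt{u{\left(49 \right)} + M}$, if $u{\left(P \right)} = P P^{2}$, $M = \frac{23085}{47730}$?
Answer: $\frac{\sqrt{1191215610574}}{3182} \approx 343.0$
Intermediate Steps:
$M = \frac{1539}{3182}$ ($M = 23085 \cdot \frac{1}{47730} = \frac{1539}{3182} \approx 0.48366$)
$u{\left(P \right)} = P^{3}$
$\sqrt{u{\left(49 \right)} + M} = \sqrt{49^{3} + \frac{1539}{3182}} = \sqrt{117649 + \frac{1539}{3182}} = \sqrt{\frac{374360657}{3182}} = \frac{\sqrt{1191215610574}}{3182}$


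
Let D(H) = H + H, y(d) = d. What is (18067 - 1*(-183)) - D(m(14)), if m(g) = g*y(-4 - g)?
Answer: 18754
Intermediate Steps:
m(g) = g*(-4 - g)
D(H) = 2*H
(18067 - 1*(-183)) - D(m(14)) = (18067 - 1*(-183)) - 2*(-1*14*(4 + 14)) = (18067 + 183) - 2*(-1*14*18) = 18250 - 2*(-252) = 18250 - 1*(-504) = 18250 + 504 = 18754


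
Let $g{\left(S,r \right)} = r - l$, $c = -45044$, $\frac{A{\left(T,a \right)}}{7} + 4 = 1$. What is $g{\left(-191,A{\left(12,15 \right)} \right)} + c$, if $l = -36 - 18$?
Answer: $-45011$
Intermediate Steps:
$A{\left(T,a \right)} = -21$ ($A{\left(T,a \right)} = -28 + 7 \cdot 1 = -28 + 7 = -21$)
$l = -54$
$g{\left(S,r \right)} = 54 + r$ ($g{\left(S,r \right)} = r - -54 = r + 54 = 54 + r$)
$g{\left(-191,A{\left(12,15 \right)} \right)} + c = \left(54 - 21\right) - 45044 = 33 - 45044 = -45011$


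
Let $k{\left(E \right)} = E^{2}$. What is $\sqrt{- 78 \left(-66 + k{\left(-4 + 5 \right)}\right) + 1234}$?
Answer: $4 \sqrt{394} \approx 79.398$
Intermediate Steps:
$\sqrt{- 78 \left(-66 + k{\left(-4 + 5 \right)}\right) + 1234} = \sqrt{- 78 \left(-66 + \left(-4 + 5\right)^{2}\right) + 1234} = \sqrt{- 78 \left(-66 + 1^{2}\right) + 1234} = \sqrt{- 78 \left(-66 + 1\right) + 1234} = \sqrt{\left(-78\right) \left(-65\right) + 1234} = \sqrt{5070 + 1234} = \sqrt{6304} = 4 \sqrt{394}$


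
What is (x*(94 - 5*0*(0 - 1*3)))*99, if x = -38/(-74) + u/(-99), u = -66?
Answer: 406362/37 ≈ 10983.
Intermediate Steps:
x = 131/111 (x = -38/(-74) - 66/(-99) = -38*(-1/74) - 66*(-1/99) = 19/37 + ⅔ = 131/111 ≈ 1.1802)
(x*(94 - 5*0*(0 - 1*3)))*99 = (131*(94 - 5*0*(0 - 1*3))/111)*99 = (131*(94 - 0*(0 - 3))/111)*99 = (131*(94 - 0*(-3))/111)*99 = (131*(94 - 1*0)/111)*99 = (131*(94 + 0)/111)*99 = ((131/111)*94)*99 = (12314/111)*99 = 406362/37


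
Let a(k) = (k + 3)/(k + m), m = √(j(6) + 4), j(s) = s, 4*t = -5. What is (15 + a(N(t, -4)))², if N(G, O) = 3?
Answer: 369 - 36*√10 ≈ 255.16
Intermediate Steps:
t = -5/4 (t = (¼)*(-5) = -5/4 ≈ -1.2500)
m = √10 (m = √(6 + 4) = √10 ≈ 3.1623)
a(k) = (3 + k)/(k + √10) (a(k) = (k + 3)/(k + √10) = (3 + k)/(k + √10))
(15 + a(N(t, -4)))² = (15 + (3 + 3)/(3 + √10))² = (15 + 6/(3 + √10))²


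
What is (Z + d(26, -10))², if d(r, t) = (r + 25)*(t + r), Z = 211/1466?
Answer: 1431533282089/2149156 ≈ 6.6609e+5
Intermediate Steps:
Z = 211/1466 (Z = 211*(1/1466) = 211/1466 ≈ 0.14393)
d(r, t) = (25 + r)*(r + t)
(Z + d(26, -10))² = (211/1466 + (26² + 25*26 + 25*(-10) + 26*(-10)))² = (211/1466 + (676 + 650 - 250 - 260))² = (211/1466 + 816)² = (1196467/1466)² = 1431533282089/2149156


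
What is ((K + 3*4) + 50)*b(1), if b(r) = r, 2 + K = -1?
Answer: 59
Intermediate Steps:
K = -3 (K = -2 - 1 = -3)
((K + 3*4) + 50)*b(1) = ((-3 + 3*4) + 50)*1 = ((-3 + 12) + 50)*1 = (9 + 50)*1 = 59*1 = 59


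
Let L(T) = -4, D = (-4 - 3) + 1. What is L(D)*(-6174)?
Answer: 24696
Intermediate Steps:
D = -6 (D = -7 + 1 = -6)
L(D)*(-6174) = -4*(-6174) = 24696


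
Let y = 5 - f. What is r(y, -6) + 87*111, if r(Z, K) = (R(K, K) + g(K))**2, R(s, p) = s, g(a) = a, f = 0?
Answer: 9801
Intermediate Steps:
y = 5 (y = 5 - 1*0 = 5 + 0 = 5)
r(Z, K) = 4*K**2 (r(Z, K) = (K + K)**2 = (2*K)**2 = 4*K**2)
r(y, -6) + 87*111 = 4*(-6)**2 + 87*111 = 4*36 + 9657 = 144 + 9657 = 9801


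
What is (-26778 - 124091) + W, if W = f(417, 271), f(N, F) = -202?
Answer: -151071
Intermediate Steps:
W = -202
(-26778 - 124091) + W = (-26778 - 124091) - 202 = -150869 - 202 = -151071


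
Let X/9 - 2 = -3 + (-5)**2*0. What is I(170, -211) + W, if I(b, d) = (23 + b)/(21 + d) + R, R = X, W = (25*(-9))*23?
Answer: -985153/190 ≈ -5185.0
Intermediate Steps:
X = -9 (X = 18 + 9*(-3 + (-5)**2*0) = 18 + 9*(-3 + 25*0) = 18 + 9*(-3 + 0) = 18 + 9*(-3) = 18 - 27 = -9)
W = -5175 (W = -225*23 = -5175)
R = -9
I(b, d) = -9 + (23 + b)/(21 + d) (I(b, d) = (23 + b)/(21 + d) - 9 = -9 + (23 + b)/(21 + d))
I(170, -211) + W = (-166 + 170 - 9*(-211))/(21 - 211) - 5175 = (-166 + 170 + 1899)/(-190) - 5175 = -1/190*1903 - 5175 = -1903/190 - 5175 = -985153/190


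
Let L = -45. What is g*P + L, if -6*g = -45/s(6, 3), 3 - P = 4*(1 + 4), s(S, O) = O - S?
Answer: -5/2 ≈ -2.5000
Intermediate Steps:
P = -17 (P = 3 - 4*(1 + 4) = 3 - 4*5 = 3 - 1*20 = 3 - 20 = -17)
g = -5/2 (g = -(-15)/(2*(3 - 1*6)) = -(-15)/(2*(3 - 6)) = -(-15)/(2*(-3)) = -(-15)*(-1)/(2*3) = -⅙*15 = -5/2 ≈ -2.5000)
g*P + L = -5/2*(-17) - 45 = 85/2 - 45 = -5/2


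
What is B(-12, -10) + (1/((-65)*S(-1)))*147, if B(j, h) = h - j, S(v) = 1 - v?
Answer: 113/130 ≈ 0.86923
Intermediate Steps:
B(-12, -10) + (1/((-65)*S(-1)))*147 = (-10 - 1*(-12)) + (1/((-65)*(1 - 1*(-1))))*147 = (-10 + 12) - 1/(65*(1 + 1))*147 = 2 - 1/65/2*147 = 2 - 1/65*½*147 = 2 - 1/130*147 = 2 - 147/130 = 113/130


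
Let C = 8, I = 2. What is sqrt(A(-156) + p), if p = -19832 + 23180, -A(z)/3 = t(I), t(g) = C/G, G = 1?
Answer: 2*sqrt(831) ≈ 57.654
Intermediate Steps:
t(g) = 8 (t(g) = 8/1 = 8*1 = 8)
A(z) = -24 (A(z) = -3*8 = -24)
p = 3348
sqrt(A(-156) + p) = sqrt(-24 + 3348) = sqrt(3324) = 2*sqrt(831)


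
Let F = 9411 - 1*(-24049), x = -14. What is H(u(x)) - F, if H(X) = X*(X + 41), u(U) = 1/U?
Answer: -6558733/196 ≈ -33463.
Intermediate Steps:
H(X) = X*(41 + X)
F = 33460 (F = 9411 + 24049 = 33460)
H(u(x)) - F = (41 + 1/(-14))/(-14) - 1*33460 = -(41 - 1/14)/14 - 33460 = -1/14*573/14 - 33460 = -573/196 - 33460 = -6558733/196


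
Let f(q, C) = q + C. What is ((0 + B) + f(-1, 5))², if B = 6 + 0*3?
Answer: 100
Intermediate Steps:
B = 6 (B = 6 + 0 = 6)
f(q, C) = C + q
((0 + B) + f(-1, 5))² = ((0 + 6) + (5 - 1))² = (6 + 4)² = 10² = 100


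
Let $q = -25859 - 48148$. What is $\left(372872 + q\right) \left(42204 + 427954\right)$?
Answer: $140513770670$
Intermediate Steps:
$q = -74007$
$\left(372872 + q\right) \left(42204 + 427954\right) = \left(372872 - 74007\right) \left(42204 + 427954\right) = 298865 \cdot 470158 = 140513770670$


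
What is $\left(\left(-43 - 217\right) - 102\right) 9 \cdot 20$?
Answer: $-65160$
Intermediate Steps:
$\left(\left(-43 - 217\right) - 102\right) 9 \cdot 20 = \left(\left(-43 - 217\right) - 102\right) 180 = \left(-260 - 102\right) 180 = \left(-362\right) 180 = -65160$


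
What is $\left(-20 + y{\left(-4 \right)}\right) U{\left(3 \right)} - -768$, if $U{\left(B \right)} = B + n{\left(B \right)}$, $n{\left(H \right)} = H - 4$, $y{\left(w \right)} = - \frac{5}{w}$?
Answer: $\frac{1461}{2} \approx 730.5$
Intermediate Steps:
$n{\left(H \right)} = -4 + H$
$U{\left(B \right)} = -4 + 2 B$ ($U{\left(B \right)} = B + \left(-4 + B\right) = -4 + 2 B$)
$\left(-20 + y{\left(-4 \right)}\right) U{\left(3 \right)} - -768 = \left(-20 - \frac{5}{-4}\right) \left(-4 + 2 \cdot 3\right) - -768 = \left(-20 - - \frac{5}{4}\right) \left(-4 + 6\right) + 768 = \left(-20 + \frac{5}{4}\right) 2 + 768 = \left(- \frac{75}{4}\right) 2 + 768 = - \frac{75}{2} + 768 = \frac{1461}{2}$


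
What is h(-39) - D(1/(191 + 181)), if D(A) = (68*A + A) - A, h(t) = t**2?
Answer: 141436/93 ≈ 1520.8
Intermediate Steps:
D(A) = 68*A (D(A) = 69*A - A = 68*A)
h(-39) - D(1/(191 + 181)) = (-39)**2 - 68/(191 + 181) = 1521 - 68/372 = 1521 - 1*17/93 = 1521 - 17/93 = 141436/93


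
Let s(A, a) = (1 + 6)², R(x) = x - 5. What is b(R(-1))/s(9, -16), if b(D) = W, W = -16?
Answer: -16/49 ≈ -0.32653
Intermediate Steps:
R(x) = -5 + x
s(A, a) = 49 (s(A, a) = 7² = 49)
b(D) = -16
b(R(-1))/s(9, -16) = -16/49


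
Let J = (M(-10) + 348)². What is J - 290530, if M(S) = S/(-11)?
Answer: -20423886/121 ≈ -1.6879e+5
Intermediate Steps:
M(S) = -S/11 (M(S) = S*(-1/11) = -S/11)
J = 14730244/121 (J = (-1/11*(-10) + 348)² = (10/11 + 348)² = (3838/11)² = 14730244/121 ≈ 1.2174e+5)
J - 290530 = 14730244/121 - 290530 = -20423886/121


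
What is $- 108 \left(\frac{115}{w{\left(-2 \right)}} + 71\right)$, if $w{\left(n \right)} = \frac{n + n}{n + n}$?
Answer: $-20088$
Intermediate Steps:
$w{\left(n \right)} = 1$ ($w{\left(n \right)} = \frac{2 n}{2 n} = 2 n \frac{1}{2 n} = 1$)
$- 108 \left(\frac{115}{w{\left(-2 \right)}} + 71\right) = - 108 \left(\frac{115}{1} + 71\right) = - 108 \left(115 \cdot 1 + 71\right) = - 108 \left(115 + 71\right) = \left(-108\right) 186 = -20088$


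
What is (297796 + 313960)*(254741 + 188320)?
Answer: 271045225116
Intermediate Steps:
(297796 + 313960)*(254741 + 188320) = 611756*443061 = 271045225116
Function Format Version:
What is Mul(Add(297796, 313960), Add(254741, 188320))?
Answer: 271045225116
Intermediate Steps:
Mul(Add(297796, 313960), Add(254741, 188320)) = Mul(611756, 443061) = 271045225116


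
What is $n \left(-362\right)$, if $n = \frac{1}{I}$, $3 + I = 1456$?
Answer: $- \frac{362}{1453} \approx -0.24914$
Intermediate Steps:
$I = 1453$ ($I = -3 + 1456 = 1453$)
$n = \frac{1}{1453} \approx 0.00068823$
$n \left(-362\right) = \frac{1}{1453} \left(-362\right) = - \frac{362}{1453}$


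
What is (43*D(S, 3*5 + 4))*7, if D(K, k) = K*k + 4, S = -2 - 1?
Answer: -15953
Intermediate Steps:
S = -3
D(K, k) = 4 + K*k
(43*D(S, 3*5 + 4))*7 = (43*(4 - 3*(3*5 + 4)))*7 = (43*(4 - 3*(15 + 4)))*7 = (43*(4 - 3*19))*7 = (43*(4 - 57))*7 = (43*(-53))*7 = -2279*7 = -15953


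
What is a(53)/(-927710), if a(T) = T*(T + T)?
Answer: -2809/463855 ≈ -0.0060558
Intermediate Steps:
a(T) = 2*T² (a(T) = T*(2*T) = 2*T²)
a(53)/(-927710) = (2*53²)/(-927710) = (2*2809)*(-1/927710) = 5618*(-1/927710) = -2809/463855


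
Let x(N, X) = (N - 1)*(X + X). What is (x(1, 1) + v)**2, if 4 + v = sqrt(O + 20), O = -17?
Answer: (-4 + sqrt(3))**2 ≈ 5.1436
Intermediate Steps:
v = -4 + sqrt(3) (v = -4 + sqrt(-17 + 20) = -4 + sqrt(3) ≈ -2.2679)
x(N, X) = 2*X*(-1 + N) (x(N, X) = (-1 + N)*(2*X) = 2*X*(-1 + N))
(x(1, 1) + v)**2 = (2*1*(-1 + 1) + (-4 + sqrt(3)))**2 = (2*1*0 + (-4 + sqrt(3)))**2 = (0 + (-4 + sqrt(3)))**2 = (-4 + sqrt(3))**2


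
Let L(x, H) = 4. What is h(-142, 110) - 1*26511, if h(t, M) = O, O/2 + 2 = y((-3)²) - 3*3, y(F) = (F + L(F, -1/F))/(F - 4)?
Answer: -132639/5 ≈ -26528.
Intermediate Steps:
y(F) = (4 + F)/(-4 + F) (y(F) = (F + 4)/(F - 4) = (4 + F)/(-4 + F))
O = -84/5 (O = -4 + 2*((4 + (-3)²)/(-4 + (-3)²) - 3*3) = -4 + 2*((4 + 9)/(-4 + 9) - 9) = -4 + 2*(13/5 - 9) = -4 + 2*(-32/5) = -4 - 64/5 = -84/5 ≈ -16.800)
h(t, M) = -84/5
h(-142, 110) - 1*26511 = -84/5 - 1*26511 = -84/5 - 26511 = -132639/5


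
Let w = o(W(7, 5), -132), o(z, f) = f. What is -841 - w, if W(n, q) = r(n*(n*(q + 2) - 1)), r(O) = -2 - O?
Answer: -709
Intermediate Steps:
W(n, q) = -2 - n*(-1 + n*(2 + q)) (W(n, q) = -2 - n*(n*(q + 2) - 1) = -2 - n*(n*(2 + q) - 1) = -2 - n*(-1 + n*(2 + q)))
w = -132
-841 - w = -841 - 1*(-132) = -841 + 132 = -709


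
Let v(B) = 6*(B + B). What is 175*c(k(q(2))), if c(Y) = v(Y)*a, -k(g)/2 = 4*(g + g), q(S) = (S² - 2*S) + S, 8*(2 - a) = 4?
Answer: -100800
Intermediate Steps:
a = 3/2 (a = 2 - ⅛*4 = 2 - ½ = 3/2 ≈ 1.5000)
q(S) = S² - S
k(g) = -16*g (k(g) = -8*(g + g) = -8*2*g = -16*g)
v(B) = 12*B (v(B) = 6*(2*B) = 12*B)
c(Y) = 18*Y (c(Y) = (12*Y)*(3/2) = 18*Y)
175*c(k(q(2))) = 175*(18*(-32*(-1 + 2))) = 175*(18*(-32)) = 175*(-576) = -100800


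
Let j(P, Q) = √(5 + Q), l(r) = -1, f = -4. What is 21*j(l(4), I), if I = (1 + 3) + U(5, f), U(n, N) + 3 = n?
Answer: 21*√11 ≈ 69.649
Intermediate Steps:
U(n, N) = -3 + n
I = 6 (I = (1 + 3) + (-3 + 5) = 4 + 2 = 6)
21*j(l(4), I) = 21*√(5 + 6) = 21*√11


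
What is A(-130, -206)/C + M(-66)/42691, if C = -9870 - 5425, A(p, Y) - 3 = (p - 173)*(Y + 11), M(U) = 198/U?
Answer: -2522571693/652958845 ≈ -3.8633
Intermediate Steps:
A(p, Y) = 3 + (-173 + p)*(11 + Y) (A(p, Y) = 3 + (p - 173)*(Y + 11) = 3 + (-173 + p)*(11 + Y))
C = -15295
A(-130, -206)/C + M(-66)/42691 = (-1900 - 173*(-206) + 11*(-130) - 206*(-130))/(-15295) + (198/(-66))/42691 = (-1900 + 35638 - 1430 + 26780)*(-1/15295) + (198*(-1/66))*(1/42691) = 59088*(-1/15295) - 3*1/42691 = -59088/15295 - 3/42691 = -2522571693/652958845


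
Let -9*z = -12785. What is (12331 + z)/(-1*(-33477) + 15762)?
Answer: 123764/443151 ≈ 0.27928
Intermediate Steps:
z = 12785/9 (z = -⅑*(-12785) = 12785/9 ≈ 1420.6)
(12331 + z)/(-1*(-33477) + 15762) = (12331 + 12785/9)/(-1*(-33477) + 15762) = 123764/(9*(33477 + 15762)) = (123764/9)/49239 = (123764/9)*(1/49239) = 123764/443151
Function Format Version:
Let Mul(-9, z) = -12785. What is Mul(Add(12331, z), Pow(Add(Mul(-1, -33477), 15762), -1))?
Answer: Rational(123764, 443151) ≈ 0.27928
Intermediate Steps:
z = Rational(12785, 9) (z = Mul(Rational(-1, 9), -12785) = Rational(12785, 9) ≈ 1420.6)
Mul(Add(12331, z), Pow(Add(Mul(-1, -33477), 15762), -1)) = Mul(Add(12331, Rational(12785, 9)), Pow(Add(Mul(-1, -33477), 15762), -1)) = Mul(Rational(123764, 9), Pow(Add(33477, 15762), -1)) = Mul(Rational(123764, 9), Pow(49239, -1)) = Mul(Rational(123764, 9), Rational(1, 49239)) = Rational(123764, 443151)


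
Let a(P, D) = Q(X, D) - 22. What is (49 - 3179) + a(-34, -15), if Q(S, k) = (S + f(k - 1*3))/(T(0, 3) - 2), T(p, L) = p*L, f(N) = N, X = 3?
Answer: -6289/2 ≈ -3144.5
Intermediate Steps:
T(p, L) = L*p
Q(S, k) = 3/2 - S/2 - k/2 (Q(S, k) = (S + (k - 1*3))/(3*0 - 2) = (S + (k - 3))/(0 - 2) = (S + (-3 + k))/(-2) = (-3 + S + k)*(-1/2) = 3/2 - S/2 - k/2)
a(P, D) = -22 - D/2 (a(P, D) = (3/2 - 1/2*3 - D/2) - 22 = (3/2 - 3/2 - D/2) - 22 = -D/2 - 22 = -22 - D/2)
(49 - 3179) + a(-34, -15) = (49 - 3179) + (-22 - 1/2*(-15)) = -3130 + (-22 + 15/2) = -3130 - 29/2 = -6289/2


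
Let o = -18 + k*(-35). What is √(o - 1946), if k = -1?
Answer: I*√1929 ≈ 43.92*I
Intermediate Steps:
o = 17 (o = -18 - 1*(-35) = -18 + 35 = 17)
√(o - 1946) = √(17 - 1946) = √(-1929) = I*√1929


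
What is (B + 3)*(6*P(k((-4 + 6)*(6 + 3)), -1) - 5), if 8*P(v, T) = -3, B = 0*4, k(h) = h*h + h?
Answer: -87/4 ≈ -21.750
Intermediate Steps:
k(h) = h + h² (k(h) = h² + h = h + h²)
B = 0
P(v, T) = -3/8 (P(v, T) = (⅛)*(-3) = -3/8)
(B + 3)*(6*P(k((-4 + 6)*(6 + 3)), -1) - 5) = (0 + 3)*(6*(-3/8) - 5) = 3*(-9/4 - 5) = 3*(-29/4) = -87/4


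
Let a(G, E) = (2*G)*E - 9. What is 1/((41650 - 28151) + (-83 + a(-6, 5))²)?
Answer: 1/36603 ≈ 2.7320e-5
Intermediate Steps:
a(G, E) = -9 + 2*E*G (a(G, E) = 2*E*G - 9 = -9 + 2*E*G)
1/((41650 - 28151) + (-83 + a(-6, 5))²) = 1/((41650 - 28151) + (-83 + (-9 + 2*5*(-6)))²) = 1/(13499 + (-83 + (-9 - 60))²) = 1/(13499 + (-83 - 69)²) = 1/(13499 + (-152)²) = 1/(13499 + 23104) = 1/36603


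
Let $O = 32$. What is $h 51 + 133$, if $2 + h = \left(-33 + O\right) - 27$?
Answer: $-1397$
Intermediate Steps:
$h = -30$ ($h = -2 + \left(\left(-33 + 32\right) - 27\right) = -2 - 28 = -30$)
$h 51 + 133 = \left(-30\right) 51 + 133 = -1530 + 133 = -1397$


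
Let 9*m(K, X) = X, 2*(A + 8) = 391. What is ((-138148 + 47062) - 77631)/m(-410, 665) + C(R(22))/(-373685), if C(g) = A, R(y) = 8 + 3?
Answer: -226969293597/99400210 ≈ -2283.4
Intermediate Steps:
R(y) = 11
A = 375/2 (A = -8 + (½)*391 = -8 + 391/2 = 375/2 ≈ 187.50)
C(g) = 375/2
m(K, X) = X/9
((-138148 + 47062) - 77631)/m(-410, 665) + C(R(22))/(-373685) = ((-138148 + 47062) - 77631)/(((⅑)*665)) + (375/2)/(-373685) = (-91086 - 77631)/(665/9) + (375/2)*(-1/373685) = -168717*9/665 - 75/149474 = -1518453/665 - 75/149474 = -226969293597/99400210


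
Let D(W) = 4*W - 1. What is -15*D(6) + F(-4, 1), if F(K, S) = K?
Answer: -349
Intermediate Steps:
D(W) = -1 + 4*W
-15*D(6) + F(-4, 1) = -15*(-1 + 4*6) - 4 = -15*(-1 + 24) - 4 = -15*23 - 4 = -345 - 4 = -349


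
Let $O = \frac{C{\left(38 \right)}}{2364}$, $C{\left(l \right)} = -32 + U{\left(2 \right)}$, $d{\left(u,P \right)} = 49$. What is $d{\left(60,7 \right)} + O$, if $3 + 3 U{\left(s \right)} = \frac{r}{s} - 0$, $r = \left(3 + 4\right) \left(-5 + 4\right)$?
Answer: $\frac{694811}{14184} \approx 48.986$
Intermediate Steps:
$r = -7$ ($r = 7 \left(-1\right) = -7$)
$U{\left(s \right)} = -1 - \frac{7}{3 s}$ ($U{\left(s \right)} = -1 + \frac{- \frac{7}{s} - 0}{3} = -1 + \frac{- \frac{7}{s} + 0}{3} = -1 + \frac{\left(-7\right) \frac{1}{s}}{3} = -1 - \frac{7}{3 s}$)
$C{\left(l \right)} = - \frac{205}{6}$ ($C{\left(l \right)} = -32 + \frac{- \frac{7}{3} - 2}{2} = -32 + \frac{1}{2} \left(- \frac{13}{3}\right) = -32 - \frac{13}{6} = - \frac{205}{6}$)
$O = - \frac{205}{14184}$ ($O = - \frac{205}{6 \cdot 2364} = \left(- \frac{205}{6}\right) \frac{1}{2364} = - \frac{205}{14184} \approx -0.014453$)
$d{\left(60,7 \right)} + O = 49 - \frac{205}{14184} = \frac{694811}{14184}$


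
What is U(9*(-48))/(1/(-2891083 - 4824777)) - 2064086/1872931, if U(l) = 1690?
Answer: -24422652023829486/1872931 ≈ -1.3040e+10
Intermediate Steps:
U(9*(-48))/(1/(-2891083 - 4824777)) - 2064086/1872931 = 1690/(1/(-2891083 - 4824777)) - 2064086/1872931 = 1690/(1/(-7715860)) - 2064086*1/1872931 = 1690/(-1/7715860) - 2064086/1872931 = 1690*(-7715860) - 2064086/1872931 = -13039803400 - 2064086/1872931 = -24422652023829486/1872931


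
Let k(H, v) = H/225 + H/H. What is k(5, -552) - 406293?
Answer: -18283139/45 ≈ -4.0629e+5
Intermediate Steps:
k(H, v) = 1 + H/225 (k(H, v) = H*(1/225) + 1 = H/225 + 1 = 1 + H/225)
k(5, -552) - 406293 = (1 + (1/225)*5) - 406293 = (1 + 1/45) - 406293 = 46/45 - 406293 = -18283139/45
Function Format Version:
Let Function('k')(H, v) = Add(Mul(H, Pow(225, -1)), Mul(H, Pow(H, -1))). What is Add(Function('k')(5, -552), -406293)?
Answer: Rational(-18283139, 45) ≈ -4.0629e+5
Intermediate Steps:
Function('k')(H, v) = Add(1, Mul(Rational(1, 225), H)) (Function('k')(H, v) = Add(Mul(H, Rational(1, 225)), 1) = Add(Mul(Rational(1, 225), H), 1) = Add(1, Mul(Rational(1, 225), H)))
Add(Function('k')(5, -552), -406293) = Add(Add(1, Mul(Rational(1, 225), 5)), -406293) = Add(Add(1, Rational(1, 45)), -406293) = Add(Rational(46, 45), -406293) = Rational(-18283139, 45)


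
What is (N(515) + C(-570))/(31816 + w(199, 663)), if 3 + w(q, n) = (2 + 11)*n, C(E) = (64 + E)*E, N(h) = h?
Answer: 288935/40432 ≈ 7.1462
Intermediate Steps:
C(E) = E*(64 + E)
w(q, n) = -3 + 13*n (w(q, n) = -3 + (2 + 11)*n = -3 + 13*n)
(N(515) + C(-570))/(31816 + w(199, 663)) = (515 - 570*(64 - 570))/(31816 + (-3 + 13*663)) = (515 - 570*(-506))/(31816 + (-3 + 8619)) = (515 + 288420)/(31816 + 8616) = 288935/40432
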